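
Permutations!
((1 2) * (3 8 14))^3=((1 2)(3 8 14))^3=(14)(1 2)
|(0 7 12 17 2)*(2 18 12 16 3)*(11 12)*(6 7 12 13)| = 11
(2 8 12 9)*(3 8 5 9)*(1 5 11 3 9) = (1 5)(2 11 3 8 12 9) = [0, 5, 11, 8, 4, 1, 6, 7, 12, 2, 10, 3, 9]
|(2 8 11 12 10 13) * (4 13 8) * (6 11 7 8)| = 12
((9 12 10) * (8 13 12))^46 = (8 13 12 10 9) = ((8 13 12 10 9))^46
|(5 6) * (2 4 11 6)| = |(2 4 11 6 5)| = 5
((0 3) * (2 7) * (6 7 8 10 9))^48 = ((0 3)(2 8 10 9 6 7))^48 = (10)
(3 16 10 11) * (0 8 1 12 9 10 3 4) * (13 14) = (0 8 1 12 9 10 11 4)(3 16)(13 14) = [8, 12, 2, 16, 0, 5, 6, 7, 1, 10, 11, 4, 9, 14, 13, 15, 3]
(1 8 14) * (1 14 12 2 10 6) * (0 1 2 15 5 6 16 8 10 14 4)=(0 1 10 16 8 12 15 5 6 2 14 4)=[1, 10, 14, 3, 0, 6, 2, 7, 12, 9, 16, 11, 15, 13, 4, 5, 8]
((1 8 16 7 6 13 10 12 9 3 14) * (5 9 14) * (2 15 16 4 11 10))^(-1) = (1 14 12 10 11 4 8)(2 13 6 7 16 15)(3 9 5)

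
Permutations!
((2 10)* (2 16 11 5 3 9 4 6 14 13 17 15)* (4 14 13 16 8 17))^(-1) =(2 15 17 8 10)(3 5 11 16 14 9)(4 13 6)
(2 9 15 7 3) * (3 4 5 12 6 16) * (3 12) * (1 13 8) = (1 13 8)(2 9 15 7 4 5 3)(6 16 12) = [0, 13, 9, 2, 5, 3, 16, 4, 1, 15, 10, 11, 6, 8, 14, 7, 12]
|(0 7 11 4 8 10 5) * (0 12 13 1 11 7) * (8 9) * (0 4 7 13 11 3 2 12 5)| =35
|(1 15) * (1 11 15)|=2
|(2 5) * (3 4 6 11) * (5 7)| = |(2 7 5)(3 4 6 11)| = 12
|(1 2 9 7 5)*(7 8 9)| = 4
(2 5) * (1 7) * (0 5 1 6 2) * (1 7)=(0 5)(2 7 6)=[5, 1, 7, 3, 4, 0, 2, 6]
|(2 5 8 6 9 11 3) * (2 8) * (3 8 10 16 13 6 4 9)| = 20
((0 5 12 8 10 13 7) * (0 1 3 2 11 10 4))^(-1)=((0 5 12 8 4)(1 3 2 11 10 13 7))^(-1)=(0 4 8 12 5)(1 7 13 10 11 2 3)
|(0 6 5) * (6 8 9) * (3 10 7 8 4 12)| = 10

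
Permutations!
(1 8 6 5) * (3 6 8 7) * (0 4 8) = (0 4 8)(1 7 3 6 5) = [4, 7, 2, 6, 8, 1, 5, 3, 0]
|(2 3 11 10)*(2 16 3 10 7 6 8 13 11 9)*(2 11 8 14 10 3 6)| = |(2 3 9 11 7)(6 14 10 16)(8 13)| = 20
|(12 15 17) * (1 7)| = 6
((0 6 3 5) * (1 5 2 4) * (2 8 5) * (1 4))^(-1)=(0 5 8 3 6)(1 2)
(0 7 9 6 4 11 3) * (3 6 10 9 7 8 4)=[8, 1, 2, 0, 11, 5, 3, 7, 4, 10, 9, 6]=(0 8 4 11 6 3)(9 10)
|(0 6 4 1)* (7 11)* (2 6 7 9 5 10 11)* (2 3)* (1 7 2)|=|(0 2 6 4 7 3 1)(5 10 11 9)|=28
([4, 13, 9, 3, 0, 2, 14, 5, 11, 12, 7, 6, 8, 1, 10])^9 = [4, 13, 5, 3, 0, 7, 11, 10, 12, 2, 14, 8, 9, 1, 6]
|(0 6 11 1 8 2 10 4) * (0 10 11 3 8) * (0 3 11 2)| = |(0 6 11 1 3 8)(4 10)| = 6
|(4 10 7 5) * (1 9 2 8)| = 4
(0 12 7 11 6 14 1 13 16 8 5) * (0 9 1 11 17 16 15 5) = [12, 13, 2, 3, 4, 9, 14, 17, 0, 1, 10, 6, 7, 15, 11, 5, 8, 16] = (0 12 7 17 16 8)(1 13 15 5 9)(6 14 11)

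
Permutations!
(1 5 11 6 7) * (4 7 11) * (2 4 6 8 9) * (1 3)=(1 5 6 11 8 9 2 4 7 3)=[0, 5, 4, 1, 7, 6, 11, 3, 9, 2, 10, 8]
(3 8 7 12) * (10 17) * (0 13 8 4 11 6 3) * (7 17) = (0 13 8 17 10 7 12)(3 4 11 6) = [13, 1, 2, 4, 11, 5, 3, 12, 17, 9, 7, 6, 0, 8, 14, 15, 16, 10]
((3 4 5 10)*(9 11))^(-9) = ((3 4 5 10)(9 11))^(-9) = (3 10 5 4)(9 11)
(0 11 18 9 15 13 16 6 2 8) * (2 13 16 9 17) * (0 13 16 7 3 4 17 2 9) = (0 11 18 2 8 13)(3 4 17 9 15 7)(6 16) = [11, 1, 8, 4, 17, 5, 16, 3, 13, 15, 10, 18, 12, 0, 14, 7, 6, 9, 2]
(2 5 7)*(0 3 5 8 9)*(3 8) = (0 8 9)(2 3 5 7) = [8, 1, 3, 5, 4, 7, 6, 2, 9, 0]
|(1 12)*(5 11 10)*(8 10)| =4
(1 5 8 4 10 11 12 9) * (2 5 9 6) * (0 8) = [8, 9, 5, 3, 10, 0, 2, 7, 4, 1, 11, 12, 6] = (0 8 4 10 11 12 6 2 5)(1 9)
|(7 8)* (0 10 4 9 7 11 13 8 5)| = 6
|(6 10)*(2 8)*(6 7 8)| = 5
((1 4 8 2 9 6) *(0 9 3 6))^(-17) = ((0 9)(1 4 8 2 3 6))^(-17) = (0 9)(1 4 8 2 3 6)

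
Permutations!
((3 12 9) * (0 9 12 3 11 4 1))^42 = ((12)(0 9 11 4 1))^42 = (12)(0 11 1 9 4)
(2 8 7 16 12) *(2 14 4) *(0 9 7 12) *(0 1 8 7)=(0 9)(1 8 12 14 4 2 7 16)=[9, 8, 7, 3, 2, 5, 6, 16, 12, 0, 10, 11, 14, 13, 4, 15, 1]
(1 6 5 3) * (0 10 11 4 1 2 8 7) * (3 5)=[10, 6, 8, 2, 1, 5, 3, 0, 7, 9, 11, 4]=(0 10 11 4 1 6 3 2 8 7)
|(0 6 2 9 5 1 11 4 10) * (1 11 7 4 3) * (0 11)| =30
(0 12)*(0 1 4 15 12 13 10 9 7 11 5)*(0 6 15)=(0 13 10 9 7 11 5 6 15 12 1 4)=[13, 4, 2, 3, 0, 6, 15, 11, 8, 7, 9, 5, 1, 10, 14, 12]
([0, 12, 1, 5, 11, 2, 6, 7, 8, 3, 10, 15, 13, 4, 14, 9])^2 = (1 13 11 9 5)(2 12 4 15 3)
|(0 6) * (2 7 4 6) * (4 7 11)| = |(0 2 11 4 6)| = 5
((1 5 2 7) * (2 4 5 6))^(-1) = (1 7 2 6)(4 5)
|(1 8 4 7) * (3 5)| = |(1 8 4 7)(3 5)| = 4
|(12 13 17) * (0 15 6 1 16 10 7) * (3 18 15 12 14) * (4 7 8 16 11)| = 39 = |(0 12 13 17 14 3 18 15 6 1 11 4 7)(8 16 10)|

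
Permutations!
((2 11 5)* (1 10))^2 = (2 5 11)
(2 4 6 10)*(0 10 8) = [10, 1, 4, 3, 6, 5, 8, 7, 0, 9, 2] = (0 10 2 4 6 8)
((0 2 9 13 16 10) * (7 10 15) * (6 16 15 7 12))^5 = ((0 2 9 13 15 12 6 16 7 10))^5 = (0 12)(2 6)(7 13)(9 16)(10 15)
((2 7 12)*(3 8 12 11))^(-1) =(2 12 8 3 11 7)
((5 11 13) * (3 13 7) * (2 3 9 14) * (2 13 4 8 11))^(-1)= (2 5 13 14 9 7 11 8 4 3)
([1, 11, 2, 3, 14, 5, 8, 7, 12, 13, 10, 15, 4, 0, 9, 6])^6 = (0 12 1 4 11 14 15 9 6 13 8)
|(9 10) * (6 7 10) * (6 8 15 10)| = |(6 7)(8 15 10 9)| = 4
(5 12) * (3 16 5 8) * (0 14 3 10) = [14, 1, 2, 16, 4, 12, 6, 7, 10, 9, 0, 11, 8, 13, 3, 15, 5] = (0 14 3 16 5 12 8 10)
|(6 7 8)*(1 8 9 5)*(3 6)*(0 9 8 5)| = |(0 9)(1 5)(3 6 7 8)| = 4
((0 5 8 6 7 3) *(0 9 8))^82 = ((0 5)(3 9 8 6 7))^82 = (3 8 7 9 6)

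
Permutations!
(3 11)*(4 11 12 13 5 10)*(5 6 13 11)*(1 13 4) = (1 13 6 4 5 10)(3 12 11) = [0, 13, 2, 12, 5, 10, 4, 7, 8, 9, 1, 3, 11, 6]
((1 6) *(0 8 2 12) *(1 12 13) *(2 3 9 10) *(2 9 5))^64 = ((0 8 3 5 2 13 1 6 12)(9 10))^64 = (0 8 3 5 2 13 1 6 12)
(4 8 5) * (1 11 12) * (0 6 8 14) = (0 6 8 5 4 14)(1 11 12) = [6, 11, 2, 3, 14, 4, 8, 7, 5, 9, 10, 12, 1, 13, 0]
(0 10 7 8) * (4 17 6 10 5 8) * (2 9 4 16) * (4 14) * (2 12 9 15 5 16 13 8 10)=(0 16 12 9 14 4 17 6 2 15 5 10 7 13 8)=[16, 1, 15, 3, 17, 10, 2, 13, 0, 14, 7, 11, 9, 8, 4, 5, 12, 6]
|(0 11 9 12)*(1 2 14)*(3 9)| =15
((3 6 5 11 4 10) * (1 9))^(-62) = ((1 9)(3 6 5 11 4 10))^(-62) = (3 4 5)(6 10 11)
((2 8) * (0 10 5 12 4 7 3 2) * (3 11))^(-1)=((0 10 5 12 4 7 11 3 2 8))^(-1)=(0 8 2 3 11 7 4 12 5 10)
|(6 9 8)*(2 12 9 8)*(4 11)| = |(2 12 9)(4 11)(6 8)| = 6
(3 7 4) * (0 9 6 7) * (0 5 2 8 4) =(0 9 6 7)(2 8 4 3 5) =[9, 1, 8, 5, 3, 2, 7, 0, 4, 6]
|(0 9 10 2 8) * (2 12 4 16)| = 8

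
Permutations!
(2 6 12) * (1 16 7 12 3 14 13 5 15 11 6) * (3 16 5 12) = [0, 5, 1, 14, 4, 15, 16, 3, 8, 9, 10, 6, 2, 12, 13, 11, 7] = (1 5 15 11 6 16 7 3 14 13 12 2)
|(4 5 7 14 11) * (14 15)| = 6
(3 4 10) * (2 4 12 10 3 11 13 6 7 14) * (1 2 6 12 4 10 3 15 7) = (1 2 10 11 13 12 3 4 15 7 14 6) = [0, 2, 10, 4, 15, 5, 1, 14, 8, 9, 11, 13, 3, 12, 6, 7]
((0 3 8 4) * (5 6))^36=((0 3 8 4)(5 6))^36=(8)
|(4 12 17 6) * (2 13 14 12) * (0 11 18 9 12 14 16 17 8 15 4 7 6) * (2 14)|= 26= |(0 11 18 9 12 8 15 4 14 2 13 16 17)(6 7)|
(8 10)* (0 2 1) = (0 2 1)(8 10) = [2, 0, 1, 3, 4, 5, 6, 7, 10, 9, 8]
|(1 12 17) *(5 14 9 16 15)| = 15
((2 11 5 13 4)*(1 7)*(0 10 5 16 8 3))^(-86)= (0 4 8 5 11)(2 3 13 16 10)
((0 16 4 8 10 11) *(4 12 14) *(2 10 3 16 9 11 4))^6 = ((0 9 11)(2 10 4 8 3 16 12 14))^6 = (2 12 3 4)(8 10 14 16)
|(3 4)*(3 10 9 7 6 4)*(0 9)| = 6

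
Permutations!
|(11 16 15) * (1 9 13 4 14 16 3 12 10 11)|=28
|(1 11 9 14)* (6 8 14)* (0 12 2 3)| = 12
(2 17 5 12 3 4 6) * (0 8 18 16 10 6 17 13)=[8, 1, 13, 4, 17, 12, 2, 7, 18, 9, 6, 11, 3, 0, 14, 15, 10, 5, 16]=(0 8 18 16 10 6 2 13)(3 4 17 5 12)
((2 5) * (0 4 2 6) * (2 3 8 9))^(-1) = (0 6 5 2 9 8 3 4)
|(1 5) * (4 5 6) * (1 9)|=5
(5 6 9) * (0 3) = (0 3)(5 6 9) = [3, 1, 2, 0, 4, 6, 9, 7, 8, 5]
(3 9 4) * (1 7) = (1 7)(3 9 4) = [0, 7, 2, 9, 3, 5, 6, 1, 8, 4]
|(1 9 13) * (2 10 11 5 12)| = 15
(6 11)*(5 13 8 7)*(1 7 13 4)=(1 7 5 4)(6 11)(8 13)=[0, 7, 2, 3, 1, 4, 11, 5, 13, 9, 10, 6, 12, 8]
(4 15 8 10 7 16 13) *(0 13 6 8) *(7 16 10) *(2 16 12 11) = (0 13 4 15)(2 16 6 8 7 10 12 11) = [13, 1, 16, 3, 15, 5, 8, 10, 7, 9, 12, 2, 11, 4, 14, 0, 6]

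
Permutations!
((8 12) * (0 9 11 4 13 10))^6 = ((0 9 11 4 13 10)(8 12))^6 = (13)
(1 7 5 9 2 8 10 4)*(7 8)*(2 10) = (1 8 2 7 5 9 10 4) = [0, 8, 7, 3, 1, 9, 6, 5, 2, 10, 4]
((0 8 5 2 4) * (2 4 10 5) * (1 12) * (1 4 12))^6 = (0 4 12 5 10 2 8)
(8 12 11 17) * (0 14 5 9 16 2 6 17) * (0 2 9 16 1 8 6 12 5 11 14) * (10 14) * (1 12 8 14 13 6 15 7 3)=(1 14 11 2 8 5 16 9 12 10 13 6 17 15 7 3)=[0, 14, 8, 1, 4, 16, 17, 3, 5, 12, 13, 2, 10, 6, 11, 7, 9, 15]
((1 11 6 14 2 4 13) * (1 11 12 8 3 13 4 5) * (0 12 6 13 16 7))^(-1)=(0 7 16 3 8 12)(1 5 2 14 6)(11 13)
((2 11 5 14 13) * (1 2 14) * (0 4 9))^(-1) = (0 9 4)(1 5 11 2)(13 14)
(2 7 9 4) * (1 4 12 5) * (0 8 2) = (0 8 2 7 9 12 5 1 4) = [8, 4, 7, 3, 0, 1, 6, 9, 2, 12, 10, 11, 5]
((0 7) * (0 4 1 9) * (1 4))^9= (0 7 1 9)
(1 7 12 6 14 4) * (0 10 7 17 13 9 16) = (0 10 7 12 6 14 4 1 17 13 9 16) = [10, 17, 2, 3, 1, 5, 14, 12, 8, 16, 7, 11, 6, 9, 4, 15, 0, 13]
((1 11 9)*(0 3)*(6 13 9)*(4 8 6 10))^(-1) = ((0 3)(1 11 10 4 8 6 13 9))^(-1) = (0 3)(1 9 13 6 8 4 10 11)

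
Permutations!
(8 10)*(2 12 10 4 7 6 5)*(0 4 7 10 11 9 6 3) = (0 4 10 8 7 3)(2 12 11 9 6 5) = [4, 1, 12, 0, 10, 2, 5, 3, 7, 6, 8, 9, 11]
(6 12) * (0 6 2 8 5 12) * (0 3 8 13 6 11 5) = (0 11 5 12 2 13 6 3 8) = [11, 1, 13, 8, 4, 12, 3, 7, 0, 9, 10, 5, 2, 6]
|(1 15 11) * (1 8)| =4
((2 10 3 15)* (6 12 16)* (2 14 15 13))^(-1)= ((2 10 3 13)(6 12 16)(14 15))^(-1)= (2 13 3 10)(6 16 12)(14 15)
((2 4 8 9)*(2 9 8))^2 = ((9)(2 4))^2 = (9)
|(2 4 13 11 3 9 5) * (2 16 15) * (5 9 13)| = |(2 4 5 16 15)(3 13 11)| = 15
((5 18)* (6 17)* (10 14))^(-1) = ((5 18)(6 17)(10 14))^(-1) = (5 18)(6 17)(10 14)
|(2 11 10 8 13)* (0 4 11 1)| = 8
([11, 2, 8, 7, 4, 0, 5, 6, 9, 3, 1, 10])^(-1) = (0 5 6 7 3 9 8 2 1 10 11)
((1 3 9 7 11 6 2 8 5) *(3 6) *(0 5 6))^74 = ((0 5 1)(2 8 6)(3 9 7 11))^74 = (0 1 5)(2 6 8)(3 7)(9 11)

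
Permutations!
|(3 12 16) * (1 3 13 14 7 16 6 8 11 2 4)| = 8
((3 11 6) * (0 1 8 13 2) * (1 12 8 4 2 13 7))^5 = (13)(0 4 7 12 2 1 8)(3 6 11)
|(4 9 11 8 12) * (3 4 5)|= |(3 4 9 11 8 12 5)|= 7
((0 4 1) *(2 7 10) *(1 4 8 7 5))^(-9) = (0 5 10 8 1 2 7)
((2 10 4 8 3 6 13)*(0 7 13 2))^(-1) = ((0 7 13)(2 10 4 8 3 6))^(-1) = (0 13 7)(2 6 3 8 4 10)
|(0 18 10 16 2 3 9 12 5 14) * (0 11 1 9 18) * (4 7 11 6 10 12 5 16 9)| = 20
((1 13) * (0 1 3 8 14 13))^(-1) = (0 1)(3 13 14 8)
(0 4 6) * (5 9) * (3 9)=[4, 1, 2, 9, 6, 3, 0, 7, 8, 5]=(0 4 6)(3 9 5)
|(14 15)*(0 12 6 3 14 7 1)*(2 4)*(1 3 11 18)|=12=|(0 12 6 11 18 1)(2 4)(3 14 15 7)|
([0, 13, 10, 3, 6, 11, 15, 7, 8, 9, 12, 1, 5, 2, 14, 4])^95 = [0, 12, 11, 3, 15, 2, 4, 7, 8, 9, 1, 10, 13, 5, 14, 6]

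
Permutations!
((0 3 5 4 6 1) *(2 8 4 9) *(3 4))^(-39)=((0 4 6 1)(2 8 3 5 9))^(-39)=(0 4 6 1)(2 8 3 5 9)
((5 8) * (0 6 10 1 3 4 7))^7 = ((0 6 10 1 3 4 7)(5 8))^7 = (10)(5 8)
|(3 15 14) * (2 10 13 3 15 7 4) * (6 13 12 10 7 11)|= |(2 7 4)(3 11 6 13)(10 12)(14 15)|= 12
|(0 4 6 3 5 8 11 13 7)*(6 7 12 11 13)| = 21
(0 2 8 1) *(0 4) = (0 2 8 1 4) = [2, 4, 8, 3, 0, 5, 6, 7, 1]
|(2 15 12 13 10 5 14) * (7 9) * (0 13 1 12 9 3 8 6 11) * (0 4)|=|(0 13 10 5 14 2 15 9 7 3 8 6 11 4)(1 12)|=14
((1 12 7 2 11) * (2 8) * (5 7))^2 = (1 5 8 11 12 7 2)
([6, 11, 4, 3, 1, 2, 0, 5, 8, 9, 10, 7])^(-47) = (0 6)(1 11 7 5 2 4)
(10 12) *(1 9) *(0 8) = [8, 9, 2, 3, 4, 5, 6, 7, 0, 1, 12, 11, 10] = (0 8)(1 9)(10 12)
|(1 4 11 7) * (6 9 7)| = |(1 4 11 6 9 7)| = 6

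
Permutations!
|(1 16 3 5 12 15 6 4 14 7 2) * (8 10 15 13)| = |(1 16 3 5 12 13 8 10 15 6 4 14 7 2)| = 14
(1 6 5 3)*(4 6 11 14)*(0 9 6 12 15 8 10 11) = (0 9 6 5 3 1)(4 12 15 8 10 11 14) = [9, 0, 2, 1, 12, 3, 5, 7, 10, 6, 11, 14, 15, 13, 4, 8]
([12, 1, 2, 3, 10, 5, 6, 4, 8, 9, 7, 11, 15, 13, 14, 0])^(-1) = (0 15 12)(4 7 10)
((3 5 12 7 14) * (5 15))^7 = ((3 15 5 12 7 14))^7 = (3 15 5 12 7 14)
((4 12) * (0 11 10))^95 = (0 10 11)(4 12)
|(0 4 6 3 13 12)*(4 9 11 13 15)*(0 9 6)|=20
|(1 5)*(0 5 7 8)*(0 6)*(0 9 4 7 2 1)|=10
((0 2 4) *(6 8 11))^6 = ((0 2 4)(6 8 11))^6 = (11)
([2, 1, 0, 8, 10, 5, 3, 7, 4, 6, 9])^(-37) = (0 2)(3 6 9 10 4 8)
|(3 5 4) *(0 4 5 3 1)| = |(5)(0 4 1)| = 3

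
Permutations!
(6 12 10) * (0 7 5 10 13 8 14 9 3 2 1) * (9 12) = (0 7 5 10 6 9 3 2 1)(8 14 12 13) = [7, 0, 1, 2, 4, 10, 9, 5, 14, 3, 6, 11, 13, 8, 12]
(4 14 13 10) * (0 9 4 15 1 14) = (0 9 4)(1 14 13 10 15) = [9, 14, 2, 3, 0, 5, 6, 7, 8, 4, 15, 11, 12, 10, 13, 1]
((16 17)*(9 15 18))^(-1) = ((9 15 18)(16 17))^(-1) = (9 18 15)(16 17)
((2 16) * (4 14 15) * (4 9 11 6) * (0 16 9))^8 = ((0 16 2 9 11 6 4 14 15))^8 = (0 15 14 4 6 11 9 2 16)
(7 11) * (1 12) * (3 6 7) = [0, 12, 2, 6, 4, 5, 7, 11, 8, 9, 10, 3, 1] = (1 12)(3 6 7 11)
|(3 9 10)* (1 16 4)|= |(1 16 4)(3 9 10)|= 3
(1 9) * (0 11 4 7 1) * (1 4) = (0 11 1 9)(4 7) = [11, 9, 2, 3, 7, 5, 6, 4, 8, 0, 10, 1]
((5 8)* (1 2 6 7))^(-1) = (1 7 6 2)(5 8)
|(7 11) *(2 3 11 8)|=5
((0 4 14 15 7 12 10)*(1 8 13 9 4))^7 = ((0 1 8 13 9 4 14 15 7 12 10))^7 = (0 15 13 10 14 8 12 4 1 7 9)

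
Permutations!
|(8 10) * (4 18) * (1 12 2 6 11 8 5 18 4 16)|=10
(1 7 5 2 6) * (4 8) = (1 7 5 2 6)(4 8) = [0, 7, 6, 3, 8, 2, 1, 5, 4]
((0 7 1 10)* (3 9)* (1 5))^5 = (10)(3 9)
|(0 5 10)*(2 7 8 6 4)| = 15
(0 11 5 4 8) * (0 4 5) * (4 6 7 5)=[11, 1, 2, 3, 8, 4, 7, 5, 6, 9, 10, 0]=(0 11)(4 8 6 7 5)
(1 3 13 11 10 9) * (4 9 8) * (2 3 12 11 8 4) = (1 12 11 10 4 9)(2 3 13 8) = [0, 12, 3, 13, 9, 5, 6, 7, 2, 1, 4, 10, 11, 8]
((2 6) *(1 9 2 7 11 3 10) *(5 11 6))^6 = (1 10 3 11 5 2 9)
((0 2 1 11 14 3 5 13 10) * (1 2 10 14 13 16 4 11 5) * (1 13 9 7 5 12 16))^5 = (0 10)(1 9 16 5 11 12 7 4)(3 14 13)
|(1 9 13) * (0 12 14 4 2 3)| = |(0 12 14 4 2 3)(1 9 13)| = 6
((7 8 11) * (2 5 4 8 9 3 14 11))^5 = (14)(2 5 4 8)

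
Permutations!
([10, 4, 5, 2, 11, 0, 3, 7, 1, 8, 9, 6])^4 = (0 1 3 10 4 2 9 11 5 8 6)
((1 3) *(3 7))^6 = ((1 7 3))^6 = (7)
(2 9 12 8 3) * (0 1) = (0 1)(2 9 12 8 3) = [1, 0, 9, 2, 4, 5, 6, 7, 3, 12, 10, 11, 8]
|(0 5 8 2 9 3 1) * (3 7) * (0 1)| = 7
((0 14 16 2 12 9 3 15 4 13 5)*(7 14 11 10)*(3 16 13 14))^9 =((0 11 10 7 3 15 4 14 13 5)(2 12 9 16))^9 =(0 5 13 14 4 15 3 7 10 11)(2 12 9 16)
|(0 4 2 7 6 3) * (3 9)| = 7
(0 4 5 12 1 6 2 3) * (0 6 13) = (0 4 5 12 1 13)(2 3 6) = [4, 13, 3, 6, 5, 12, 2, 7, 8, 9, 10, 11, 1, 0]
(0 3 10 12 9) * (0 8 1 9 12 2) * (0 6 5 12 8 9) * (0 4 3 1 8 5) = (0 1 4 3 10 2 6)(5 12) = [1, 4, 6, 10, 3, 12, 0, 7, 8, 9, 2, 11, 5]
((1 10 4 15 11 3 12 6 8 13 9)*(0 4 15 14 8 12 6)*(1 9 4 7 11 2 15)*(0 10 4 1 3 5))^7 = (0 5 11 7)(1 14 13 4 8)(2 15)(3 10 12 6)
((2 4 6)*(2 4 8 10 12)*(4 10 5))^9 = ((2 8 5 4 6 10 12))^9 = (2 5 6 12 8 4 10)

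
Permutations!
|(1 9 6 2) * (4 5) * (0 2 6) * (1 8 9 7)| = |(0 2 8 9)(1 7)(4 5)| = 4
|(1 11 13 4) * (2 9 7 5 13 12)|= 9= |(1 11 12 2 9 7 5 13 4)|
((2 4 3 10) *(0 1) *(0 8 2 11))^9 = ((0 1 8 2 4 3 10 11))^9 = (0 1 8 2 4 3 10 11)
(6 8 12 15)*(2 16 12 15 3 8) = (2 16 12 3 8 15 6) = [0, 1, 16, 8, 4, 5, 2, 7, 15, 9, 10, 11, 3, 13, 14, 6, 12]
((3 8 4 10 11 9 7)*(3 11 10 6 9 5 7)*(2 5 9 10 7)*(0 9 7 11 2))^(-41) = (0 8 10 2 9 4 11 5 3 6 7)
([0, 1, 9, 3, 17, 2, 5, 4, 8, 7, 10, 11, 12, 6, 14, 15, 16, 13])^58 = (2 7 17 6)(4 13 5 9)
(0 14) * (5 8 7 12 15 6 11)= [14, 1, 2, 3, 4, 8, 11, 12, 7, 9, 10, 5, 15, 13, 0, 6]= (0 14)(5 8 7 12 15 6 11)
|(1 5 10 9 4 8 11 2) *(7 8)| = 9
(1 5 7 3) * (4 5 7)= (1 7 3)(4 5)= [0, 7, 2, 1, 5, 4, 6, 3]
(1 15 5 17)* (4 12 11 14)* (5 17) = (1 15 17)(4 12 11 14) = [0, 15, 2, 3, 12, 5, 6, 7, 8, 9, 10, 14, 11, 13, 4, 17, 16, 1]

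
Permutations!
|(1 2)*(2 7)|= 3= |(1 7 2)|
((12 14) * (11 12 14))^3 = ((14)(11 12))^3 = (14)(11 12)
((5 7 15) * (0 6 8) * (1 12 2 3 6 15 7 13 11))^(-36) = (0 3 1 5 8 2 11 15 6 12 13)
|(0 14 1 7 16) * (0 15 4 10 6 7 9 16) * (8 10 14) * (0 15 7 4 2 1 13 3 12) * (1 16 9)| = 36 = |(0 8 10 6 4 14 13 3 12)(2 16 7 15)|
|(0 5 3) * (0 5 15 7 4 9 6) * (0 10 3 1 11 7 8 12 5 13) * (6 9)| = 13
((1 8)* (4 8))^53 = ((1 4 8))^53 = (1 8 4)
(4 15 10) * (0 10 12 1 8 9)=(0 10 4 15 12 1 8 9)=[10, 8, 2, 3, 15, 5, 6, 7, 9, 0, 4, 11, 1, 13, 14, 12]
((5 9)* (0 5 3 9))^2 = ((0 5)(3 9))^2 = (9)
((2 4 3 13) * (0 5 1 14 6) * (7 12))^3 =((0 5 1 14 6)(2 4 3 13)(7 12))^3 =(0 14 5 6 1)(2 13 3 4)(7 12)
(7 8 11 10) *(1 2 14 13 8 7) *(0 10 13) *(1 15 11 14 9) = (0 10 15 11 13 8 14)(1 2 9) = [10, 2, 9, 3, 4, 5, 6, 7, 14, 1, 15, 13, 12, 8, 0, 11]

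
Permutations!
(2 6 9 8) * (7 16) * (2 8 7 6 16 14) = (2 16 6 9 7 14) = [0, 1, 16, 3, 4, 5, 9, 14, 8, 7, 10, 11, 12, 13, 2, 15, 6]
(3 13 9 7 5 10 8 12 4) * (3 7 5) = (3 13 9 5 10 8 12 4 7) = [0, 1, 2, 13, 7, 10, 6, 3, 12, 5, 8, 11, 4, 9]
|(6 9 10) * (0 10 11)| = 5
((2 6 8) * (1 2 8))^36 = ((8)(1 2 6))^36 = (8)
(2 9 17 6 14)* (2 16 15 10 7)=(2 9 17 6 14 16 15 10 7)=[0, 1, 9, 3, 4, 5, 14, 2, 8, 17, 7, 11, 12, 13, 16, 10, 15, 6]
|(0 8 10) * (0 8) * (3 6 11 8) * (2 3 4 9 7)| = 9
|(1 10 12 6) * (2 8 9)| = 12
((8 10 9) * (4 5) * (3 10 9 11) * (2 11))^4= ((2 11 3 10)(4 5)(8 9))^4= (11)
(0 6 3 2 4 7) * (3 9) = (0 6 9 3 2 4 7) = [6, 1, 4, 2, 7, 5, 9, 0, 8, 3]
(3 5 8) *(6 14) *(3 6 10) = (3 5 8 6 14 10) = [0, 1, 2, 5, 4, 8, 14, 7, 6, 9, 3, 11, 12, 13, 10]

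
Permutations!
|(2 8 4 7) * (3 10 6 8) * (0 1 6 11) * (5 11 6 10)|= |(0 1 10 6 8 4 7 2 3 5 11)|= 11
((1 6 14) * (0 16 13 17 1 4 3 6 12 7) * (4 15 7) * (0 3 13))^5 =(17)(0 16)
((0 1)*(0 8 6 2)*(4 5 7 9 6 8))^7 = (0 2 6 9 7 5 4 1)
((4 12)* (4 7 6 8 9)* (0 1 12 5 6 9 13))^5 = (0 4)(1 5)(6 12)(7 8)(9 13)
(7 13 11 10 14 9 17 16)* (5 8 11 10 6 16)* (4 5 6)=(4 5 8 11)(6 16 7 13 10 14 9 17)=[0, 1, 2, 3, 5, 8, 16, 13, 11, 17, 14, 4, 12, 10, 9, 15, 7, 6]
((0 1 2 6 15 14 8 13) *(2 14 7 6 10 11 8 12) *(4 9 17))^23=(0 10 1 11 14 8 12 13 2)(4 17 9)(6 7 15)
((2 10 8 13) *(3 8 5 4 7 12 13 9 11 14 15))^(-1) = ((2 10 5 4 7 12 13)(3 8 9 11 14 15))^(-1) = (2 13 12 7 4 5 10)(3 15 14 11 9 8)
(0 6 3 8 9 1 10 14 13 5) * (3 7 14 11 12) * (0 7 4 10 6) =[0, 6, 2, 8, 10, 7, 4, 14, 9, 1, 11, 12, 3, 5, 13] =(1 6 4 10 11 12 3 8 9)(5 7 14 13)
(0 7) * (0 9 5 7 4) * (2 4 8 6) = (0 8 6 2 4)(5 7 9) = [8, 1, 4, 3, 0, 7, 2, 9, 6, 5]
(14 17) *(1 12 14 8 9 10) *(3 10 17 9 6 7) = (1 12 14 9 17 8 6 7 3 10) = [0, 12, 2, 10, 4, 5, 7, 3, 6, 17, 1, 11, 14, 13, 9, 15, 16, 8]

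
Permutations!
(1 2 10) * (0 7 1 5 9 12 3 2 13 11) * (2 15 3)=(0 7 1 13 11)(2 10 5 9 12)(3 15)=[7, 13, 10, 15, 4, 9, 6, 1, 8, 12, 5, 0, 2, 11, 14, 3]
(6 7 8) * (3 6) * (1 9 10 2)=[0, 9, 1, 6, 4, 5, 7, 8, 3, 10, 2]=(1 9 10 2)(3 6 7 8)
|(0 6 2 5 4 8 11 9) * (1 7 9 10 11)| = 18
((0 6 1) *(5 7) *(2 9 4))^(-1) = (0 1 6)(2 4 9)(5 7)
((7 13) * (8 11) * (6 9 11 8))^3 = ((6 9 11)(7 13))^3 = (7 13)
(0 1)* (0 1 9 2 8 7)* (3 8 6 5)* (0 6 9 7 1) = [7, 0, 9, 8, 4, 3, 5, 6, 1, 2] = (0 7 6 5 3 8 1)(2 9)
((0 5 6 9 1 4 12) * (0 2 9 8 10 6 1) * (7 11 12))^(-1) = (0 9 2 12 11 7 4 1 5)(6 10 8)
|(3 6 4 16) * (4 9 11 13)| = |(3 6 9 11 13 4 16)| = 7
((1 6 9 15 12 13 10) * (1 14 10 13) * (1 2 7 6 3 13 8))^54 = ((1 3 13 8)(2 7 6 9 15 12)(10 14))^54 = (15)(1 13)(3 8)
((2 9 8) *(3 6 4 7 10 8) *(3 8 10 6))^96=((10)(2 9 8)(4 7 6))^96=(10)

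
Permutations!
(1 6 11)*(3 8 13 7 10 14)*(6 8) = (1 8 13 7 10 14 3 6 11) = [0, 8, 2, 6, 4, 5, 11, 10, 13, 9, 14, 1, 12, 7, 3]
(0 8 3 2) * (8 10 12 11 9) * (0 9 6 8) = (0 10 12 11 6 8 3 2 9) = [10, 1, 9, 2, 4, 5, 8, 7, 3, 0, 12, 6, 11]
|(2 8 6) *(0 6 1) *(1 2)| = 6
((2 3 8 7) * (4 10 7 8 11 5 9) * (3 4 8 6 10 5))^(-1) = (2 7 10 6 8 9 5 4)(3 11)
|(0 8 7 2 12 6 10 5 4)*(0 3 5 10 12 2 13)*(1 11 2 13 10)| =24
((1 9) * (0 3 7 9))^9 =(0 1 9 7 3)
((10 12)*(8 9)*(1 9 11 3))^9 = ((1 9 8 11 3)(10 12))^9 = (1 3 11 8 9)(10 12)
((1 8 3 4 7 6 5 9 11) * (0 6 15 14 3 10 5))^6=(3 4 7 15 14)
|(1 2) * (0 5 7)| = 6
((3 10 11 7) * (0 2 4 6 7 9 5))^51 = ((0 2 4 6 7 3 10 11 9 5))^51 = (0 2 4 6 7 3 10 11 9 5)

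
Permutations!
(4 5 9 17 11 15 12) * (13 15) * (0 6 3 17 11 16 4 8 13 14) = (0 6 3 17 16 4 5 9 11 14)(8 13 15 12) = [6, 1, 2, 17, 5, 9, 3, 7, 13, 11, 10, 14, 8, 15, 0, 12, 4, 16]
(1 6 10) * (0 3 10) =(0 3 10 1 6) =[3, 6, 2, 10, 4, 5, 0, 7, 8, 9, 1]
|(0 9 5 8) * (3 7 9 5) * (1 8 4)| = 15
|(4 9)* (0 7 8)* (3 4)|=3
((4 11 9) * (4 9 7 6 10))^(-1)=(4 10 6 7 11)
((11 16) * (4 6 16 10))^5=(16)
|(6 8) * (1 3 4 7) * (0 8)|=12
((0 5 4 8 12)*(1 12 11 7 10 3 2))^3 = ((0 5 4 8 11 7 10 3 2 1 12))^3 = (0 8 10 1 5 11 3 12 4 7 2)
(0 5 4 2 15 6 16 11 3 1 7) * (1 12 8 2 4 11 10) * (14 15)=(0 5 11 3 12 8 2 14 15 6 16 10 1 7)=[5, 7, 14, 12, 4, 11, 16, 0, 2, 9, 1, 3, 8, 13, 15, 6, 10]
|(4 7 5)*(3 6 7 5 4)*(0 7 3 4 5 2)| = 10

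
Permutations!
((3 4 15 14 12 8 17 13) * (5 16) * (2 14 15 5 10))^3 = ((2 14 12 8 17 13 3 4 5 16 10))^3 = (2 8 3 16 14 17 4 10 12 13 5)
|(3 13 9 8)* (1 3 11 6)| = 7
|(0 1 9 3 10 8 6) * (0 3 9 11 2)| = |(0 1 11 2)(3 10 8 6)| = 4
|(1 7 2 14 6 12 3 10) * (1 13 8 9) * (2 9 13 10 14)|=12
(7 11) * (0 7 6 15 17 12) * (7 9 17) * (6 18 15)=[9, 1, 2, 3, 4, 5, 6, 11, 8, 17, 10, 18, 0, 13, 14, 7, 16, 12, 15]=(0 9 17 12)(7 11 18 15)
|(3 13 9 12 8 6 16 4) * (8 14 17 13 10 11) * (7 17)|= |(3 10 11 8 6 16 4)(7 17 13 9 12 14)|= 42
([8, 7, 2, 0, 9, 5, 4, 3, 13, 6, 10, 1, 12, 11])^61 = (0 7 11 8 3 1 13)(4 9 6)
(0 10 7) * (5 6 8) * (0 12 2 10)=(2 10 7 12)(5 6 8)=[0, 1, 10, 3, 4, 6, 8, 12, 5, 9, 7, 11, 2]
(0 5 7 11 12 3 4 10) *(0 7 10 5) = [0, 1, 2, 4, 5, 10, 6, 11, 8, 9, 7, 12, 3] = (3 4 5 10 7 11 12)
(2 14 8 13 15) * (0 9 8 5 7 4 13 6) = [9, 1, 14, 3, 13, 7, 0, 4, 6, 8, 10, 11, 12, 15, 5, 2] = (0 9 8 6)(2 14 5 7 4 13 15)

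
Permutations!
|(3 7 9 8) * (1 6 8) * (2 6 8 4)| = |(1 8 3 7 9)(2 6 4)| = 15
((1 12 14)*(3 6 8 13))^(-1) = ((1 12 14)(3 6 8 13))^(-1) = (1 14 12)(3 13 8 6)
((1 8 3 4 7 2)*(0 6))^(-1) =((0 6)(1 8 3 4 7 2))^(-1) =(0 6)(1 2 7 4 3 8)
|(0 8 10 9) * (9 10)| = |(10)(0 8 9)| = 3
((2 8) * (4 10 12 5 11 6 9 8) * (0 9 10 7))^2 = (0 8 4)(2 7 9)(5 6 12 11 10) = ((0 9 8 2 4 7)(5 11 6 10 12))^2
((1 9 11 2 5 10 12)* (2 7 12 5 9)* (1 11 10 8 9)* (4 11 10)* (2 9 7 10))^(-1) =(1 2 12 7 8 5 10 11 4 9)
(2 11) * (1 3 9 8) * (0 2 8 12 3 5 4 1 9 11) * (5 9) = [2, 9, 0, 11, 1, 4, 6, 7, 5, 12, 10, 8, 3] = (0 2)(1 9 12 3 11 8 5 4)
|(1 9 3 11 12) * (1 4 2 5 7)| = 9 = |(1 9 3 11 12 4 2 5 7)|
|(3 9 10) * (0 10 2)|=|(0 10 3 9 2)|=5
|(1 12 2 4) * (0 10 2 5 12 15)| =6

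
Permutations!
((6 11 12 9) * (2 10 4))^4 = (12)(2 10 4)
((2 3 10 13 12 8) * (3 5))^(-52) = (2 13 5 12 3 8 10) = ((2 5 3 10 13 12 8))^(-52)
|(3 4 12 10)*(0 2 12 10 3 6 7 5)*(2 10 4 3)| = 10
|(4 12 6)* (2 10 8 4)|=6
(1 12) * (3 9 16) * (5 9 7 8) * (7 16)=(1 12)(3 16)(5 9 7 8)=[0, 12, 2, 16, 4, 9, 6, 8, 5, 7, 10, 11, 1, 13, 14, 15, 3]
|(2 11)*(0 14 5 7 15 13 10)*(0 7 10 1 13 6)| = 14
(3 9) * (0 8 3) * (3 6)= (0 8 6 3 9)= [8, 1, 2, 9, 4, 5, 3, 7, 6, 0]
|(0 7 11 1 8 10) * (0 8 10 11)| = 4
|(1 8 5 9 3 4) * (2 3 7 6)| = |(1 8 5 9 7 6 2 3 4)| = 9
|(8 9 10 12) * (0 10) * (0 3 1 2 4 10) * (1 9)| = 6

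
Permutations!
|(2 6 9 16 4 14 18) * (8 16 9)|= 7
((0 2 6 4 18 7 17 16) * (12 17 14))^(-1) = (0 16 17 12 14 7 18 4 6 2)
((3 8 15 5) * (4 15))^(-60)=((3 8 4 15 5))^(-60)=(15)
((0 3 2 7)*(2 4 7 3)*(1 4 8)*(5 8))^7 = (0 7 4 1 8 5 3 2)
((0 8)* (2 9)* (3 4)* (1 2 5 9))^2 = ((0 8)(1 2)(3 4)(5 9))^2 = (9)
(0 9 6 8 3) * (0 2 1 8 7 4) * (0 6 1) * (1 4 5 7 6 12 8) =(0 9 4 12 8 3 2)(5 7) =[9, 1, 0, 2, 12, 7, 6, 5, 3, 4, 10, 11, 8]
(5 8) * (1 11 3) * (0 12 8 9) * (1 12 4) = (0 4 1 11 3 12 8 5 9) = [4, 11, 2, 12, 1, 9, 6, 7, 5, 0, 10, 3, 8]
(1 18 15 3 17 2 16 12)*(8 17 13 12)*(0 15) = (0 15 3 13 12 1 18)(2 16 8 17) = [15, 18, 16, 13, 4, 5, 6, 7, 17, 9, 10, 11, 1, 12, 14, 3, 8, 2, 0]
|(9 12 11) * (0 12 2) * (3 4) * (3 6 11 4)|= 7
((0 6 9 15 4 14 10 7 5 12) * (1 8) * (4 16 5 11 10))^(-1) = (0 12 5 16 15 9 6)(1 8)(4 14)(7 10 11) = ((0 6 9 15 16 5 12)(1 8)(4 14)(7 11 10))^(-1)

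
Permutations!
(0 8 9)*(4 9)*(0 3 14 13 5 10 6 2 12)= (0 8 4 9 3 14 13 5 10 6 2 12)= [8, 1, 12, 14, 9, 10, 2, 7, 4, 3, 6, 11, 0, 5, 13]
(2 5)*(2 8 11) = [0, 1, 5, 3, 4, 8, 6, 7, 11, 9, 10, 2] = (2 5 8 11)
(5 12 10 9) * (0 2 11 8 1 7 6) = (0 2 11 8 1 7 6)(5 12 10 9) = [2, 7, 11, 3, 4, 12, 0, 6, 1, 5, 9, 8, 10]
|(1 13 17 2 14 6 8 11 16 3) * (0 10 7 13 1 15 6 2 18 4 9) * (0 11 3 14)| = |(0 10 7 13 17 18 4 9 11 16 14 2)(3 15 6 8)| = 12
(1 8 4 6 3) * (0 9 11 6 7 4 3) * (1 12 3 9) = (0 1 8 9 11 6)(3 12)(4 7) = [1, 8, 2, 12, 7, 5, 0, 4, 9, 11, 10, 6, 3]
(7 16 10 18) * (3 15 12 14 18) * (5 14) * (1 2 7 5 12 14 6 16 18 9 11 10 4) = (1 2 7 18 5 6 16 4)(3 15 14 9 11 10) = [0, 2, 7, 15, 1, 6, 16, 18, 8, 11, 3, 10, 12, 13, 9, 14, 4, 17, 5]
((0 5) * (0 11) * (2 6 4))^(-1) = (0 11 5)(2 4 6)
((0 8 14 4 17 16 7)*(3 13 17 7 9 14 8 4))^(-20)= (0 4 7)(3 9 17)(13 14 16)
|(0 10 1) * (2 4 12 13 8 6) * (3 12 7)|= 24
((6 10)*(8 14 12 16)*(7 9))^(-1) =((6 10)(7 9)(8 14 12 16))^(-1) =(6 10)(7 9)(8 16 12 14)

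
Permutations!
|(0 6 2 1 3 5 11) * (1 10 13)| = |(0 6 2 10 13 1 3 5 11)| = 9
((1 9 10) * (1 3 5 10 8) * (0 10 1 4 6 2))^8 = (0 6 8 1 3)(2 4 9 5 10)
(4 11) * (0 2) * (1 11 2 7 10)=[7, 11, 0, 3, 2, 5, 6, 10, 8, 9, 1, 4]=(0 7 10 1 11 4 2)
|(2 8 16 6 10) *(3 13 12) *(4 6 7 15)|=24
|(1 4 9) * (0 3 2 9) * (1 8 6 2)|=|(0 3 1 4)(2 9 8 6)|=4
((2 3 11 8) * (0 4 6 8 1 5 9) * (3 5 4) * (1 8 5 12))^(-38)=(0 1 3 4 11 6 8 5 2 9 12)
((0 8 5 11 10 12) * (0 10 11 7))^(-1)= ((0 8 5 7)(10 12))^(-1)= (0 7 5 8)(10 12)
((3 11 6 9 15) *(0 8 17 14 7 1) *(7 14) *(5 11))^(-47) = (0 7 8 1 17)(3 5 11 6 9 15)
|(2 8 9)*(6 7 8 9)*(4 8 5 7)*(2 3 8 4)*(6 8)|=4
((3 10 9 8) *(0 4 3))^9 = (0 10)(3 8)(4 9)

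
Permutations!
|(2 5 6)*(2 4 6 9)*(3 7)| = 6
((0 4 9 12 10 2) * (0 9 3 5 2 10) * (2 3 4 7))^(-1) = (0 12 9 2 7)(3 5)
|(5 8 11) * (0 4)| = |(0 4)(5 8 11)| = 6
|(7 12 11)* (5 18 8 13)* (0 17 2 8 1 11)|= |(0 17 2 8 13 5 18 1 11 7 12)|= 11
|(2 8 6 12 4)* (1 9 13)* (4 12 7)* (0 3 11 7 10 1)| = |(0 3 11 7 4 2 8 6 10 1 9 13)| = 12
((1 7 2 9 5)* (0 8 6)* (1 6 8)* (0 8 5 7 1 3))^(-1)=((0 3)(2 9 7)(5 6 8))^(-1)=(0 3)(2 7 9)(5 8 6)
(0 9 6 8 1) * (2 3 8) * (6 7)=(0 9 7 6 2 3 8 1)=[9, 0, 3, 8, 4, 5, 2, 6, 1, 7]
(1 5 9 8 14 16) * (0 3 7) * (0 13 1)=(0 3 7 13 1 5 9 8 14 16)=[3, 5, 2, 7, 4, 9, 6, 13, 14, 8, 10, 11, 12, 1, 16, 15, 0]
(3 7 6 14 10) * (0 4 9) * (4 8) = (0 8 4 9)(3 7 6 14 10) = [8, 1, 2, 7, 9, 5, 14, 6, 4, 0, 3, 11, 12, 13, 10]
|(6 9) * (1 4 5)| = |(1 4 5)(6 9)| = 6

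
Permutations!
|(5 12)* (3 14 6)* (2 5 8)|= 12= |(2 5 12 8)(3 14 6)|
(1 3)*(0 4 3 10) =(0 4 3 1 10) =[4, 10, 2, 1, 3, 5, 6, 7, 8, 9, 0]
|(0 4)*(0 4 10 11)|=|(0 10 11)|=3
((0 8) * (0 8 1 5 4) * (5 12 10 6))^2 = ((0 1 12 10 6 5 4))^2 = (0 12 6 4 1 10 5)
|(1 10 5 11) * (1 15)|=5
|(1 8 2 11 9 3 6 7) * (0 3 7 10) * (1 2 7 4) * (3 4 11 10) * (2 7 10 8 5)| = |(0 4 1 5 2 8 10)(3 6)(9 11)| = 14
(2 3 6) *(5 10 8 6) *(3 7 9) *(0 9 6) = [9, 1, 7, 5, 4, 10, 2, 6, 0, 3, 8] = (0 9 3 5 10 8)(2 7 6)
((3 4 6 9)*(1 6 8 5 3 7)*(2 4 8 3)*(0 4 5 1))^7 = (0 7 9 6 1 8 3 4)(2 5)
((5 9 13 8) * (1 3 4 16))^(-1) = ((1 3 4 16)(5 9 13 8))^(-1) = (1 16 4 3)(5 8 13 9)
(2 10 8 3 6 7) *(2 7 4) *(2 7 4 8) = (2 10)(3 6 8)(4 7) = [0, 1, 10, 6, 7, 5, 8, 4, 3, 9, 2]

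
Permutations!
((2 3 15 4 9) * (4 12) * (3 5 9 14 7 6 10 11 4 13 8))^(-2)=(2 5 9)(3 13 15 8 12)(4 10 7)(6 14 11)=((2 5 9)(3 15 12 13 8)(4 14 7 6 10 11))^(-2)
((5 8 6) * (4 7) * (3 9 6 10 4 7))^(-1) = ((3 9 6 5 8 10 4))^(-1) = (3 4 10 8 5 6 9)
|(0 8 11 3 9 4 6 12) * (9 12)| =|(0 8 11 3 12)(4 6 9)| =15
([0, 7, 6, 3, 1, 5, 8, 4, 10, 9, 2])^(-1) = [0, 4, 10, 3, 7, 5, 2, 1, 6, 9, 8]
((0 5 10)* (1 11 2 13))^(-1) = (0 10 5)(1 13 2 11) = ((0 5 10)(1 11 2 13))^(-1)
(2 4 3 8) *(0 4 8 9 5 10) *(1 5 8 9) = [4, 5, 9, 1, 3, 10, 6, 7, 2, 8, 0] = (0 4 3 1 5 10)(2 9 8)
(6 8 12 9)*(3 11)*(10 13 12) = (3 11)(6 8 10 13 12 9) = [0, 1, 2, 11, 4, 5, 8, 7, 10, 6, 13, 3, 9, 12]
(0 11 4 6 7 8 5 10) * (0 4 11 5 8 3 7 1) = (11)(0 5 10 4 6 1)(3 7) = [5, 0, 2, 7, 6, 10, 1, 3, 8, 9, 4, 11]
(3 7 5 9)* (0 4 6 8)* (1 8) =(0 4 6 1 8)(3 7 5 9) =[4, 8, 2, 7, 6, 9, 1, 5, 0, 3]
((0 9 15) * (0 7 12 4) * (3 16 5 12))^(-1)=((0 9 15 7 3 16 5 12 4))^(-1)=(0 4 12 5 16 3 7 15 9)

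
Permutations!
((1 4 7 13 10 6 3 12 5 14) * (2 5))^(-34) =(1 14 5 2 12 3 6 10 13 7 4) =((1 4 7 13 10 6 3 12 2 5 14))^(-34)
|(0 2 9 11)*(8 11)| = 5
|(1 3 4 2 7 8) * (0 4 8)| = 12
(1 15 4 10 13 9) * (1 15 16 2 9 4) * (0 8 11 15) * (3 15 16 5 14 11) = (0 8 3 15 1 5 14 11 16 2 9)(4 10 13) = [8, 5, 9, 15, 10, 14, 6, 7, 3, 0, 13, 16, 12, 4, 11, 1, 2]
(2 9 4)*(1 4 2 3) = (1 4 3)(2 9) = [0, 4, 9, 1, 3, 5, 6, 7, 8, 2]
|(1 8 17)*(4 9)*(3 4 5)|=12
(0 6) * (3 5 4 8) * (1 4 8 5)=[6, 4, 2, 1, 5, 8, 0, 7, 3]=(0 6)(1 4 5 8 3)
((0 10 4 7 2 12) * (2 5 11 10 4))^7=((0 4 7 5 11 10 2 12))^7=(0 12 2 10 11 5 7 4)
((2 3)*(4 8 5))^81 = ((2 3)(4 8 5))^81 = (8)(2 3)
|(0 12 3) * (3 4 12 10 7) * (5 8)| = 4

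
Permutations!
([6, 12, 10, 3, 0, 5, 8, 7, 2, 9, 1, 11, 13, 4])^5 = (0 1 6 12 8 13 2 4 10)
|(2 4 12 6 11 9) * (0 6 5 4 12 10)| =|(0 6 11 9 2 12 5 4 10)| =9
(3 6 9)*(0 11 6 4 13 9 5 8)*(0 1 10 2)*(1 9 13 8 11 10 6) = (13)(0 10 2)(1 6 5 11)(3 4 8 9) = [10, 6, 0, 4, 8, 11, 5, 7, 9, 3, 2, 1, 12, 13]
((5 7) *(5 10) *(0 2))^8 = (5 10 7)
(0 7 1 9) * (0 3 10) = (0 7 1 9 3 10) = [7, 9, 2, 10, 4, 5, 6, 1, 8, 3, 0]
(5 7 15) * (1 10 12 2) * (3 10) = (1 3 10 12 2)(5 7 15) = [0, 3, 1, 10, 4, 7, 6, 15, 8, 9, 12, 11, 2, 13, 14, 5]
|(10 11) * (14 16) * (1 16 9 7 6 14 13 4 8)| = 20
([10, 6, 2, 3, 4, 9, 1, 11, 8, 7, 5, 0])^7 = [10, 6, 2, 3, 4, 9, 1, 11, 8, 7, 5, 0]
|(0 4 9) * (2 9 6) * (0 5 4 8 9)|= 7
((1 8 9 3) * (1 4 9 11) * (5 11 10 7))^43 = ((1 8 10 7 5 11)(3 4 9))^43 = (1 8 10 7 5 11)(3 4 9)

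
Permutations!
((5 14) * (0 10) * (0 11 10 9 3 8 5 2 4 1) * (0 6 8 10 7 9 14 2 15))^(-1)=(0 15 14)(1 4 2 5 8 6)(3 9 7 11 10)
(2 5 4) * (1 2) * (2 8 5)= (1 8 5 4)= [0, 8, 2, 3, 1, 4, 6, 7, 5]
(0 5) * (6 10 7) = (0 5)(6 10 7) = [5, 1, 2, 3, 4, 0, 10, 6, 8, 9, 7]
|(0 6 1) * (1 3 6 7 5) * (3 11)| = 12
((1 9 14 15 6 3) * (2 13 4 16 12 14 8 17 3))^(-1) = (1 3 17 8 9)(2 6 15 14 12 16 4 13)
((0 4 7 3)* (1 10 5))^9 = ((0 4 7 3)(1 10 5))^9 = (10)(0 4 7 3)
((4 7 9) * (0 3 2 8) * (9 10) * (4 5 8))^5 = ((0 3 2 4 7 10 9 5 8))^5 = (0 10 3 9 2 5 4 8 7)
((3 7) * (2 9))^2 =((2 9)(3 7))^2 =(9)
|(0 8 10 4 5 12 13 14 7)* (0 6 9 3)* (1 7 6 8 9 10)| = 21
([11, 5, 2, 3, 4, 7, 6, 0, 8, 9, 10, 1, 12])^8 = [5, 0, 2, 3, 4, 11, 6, 1, 8, 9, 10, 7, 12]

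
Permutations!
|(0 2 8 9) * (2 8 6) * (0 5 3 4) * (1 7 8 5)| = |(0 5 3 4)(1 7 8 9)(2 6)| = 4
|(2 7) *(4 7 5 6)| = |(2 5 6 4 7)| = 5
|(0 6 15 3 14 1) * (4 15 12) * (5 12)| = |(0 6 5 12 4 15 3 14 1)| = 9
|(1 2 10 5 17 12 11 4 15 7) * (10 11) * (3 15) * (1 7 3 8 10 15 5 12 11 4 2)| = |(2 4 8 10 12 15 3 5 17 11)| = 10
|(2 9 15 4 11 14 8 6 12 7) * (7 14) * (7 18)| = |(2 9 15 4 11 18 7)(6 12 14 8)| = 28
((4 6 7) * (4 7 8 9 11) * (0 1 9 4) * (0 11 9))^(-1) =(11)(0 1)(4 8 6)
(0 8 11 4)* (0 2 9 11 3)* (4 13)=(0 8 3)(2 9 11 13 4)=[8, 1, 9, 0, 2, 5, 6, 7, 3, 11, 10, 13, 12, 4]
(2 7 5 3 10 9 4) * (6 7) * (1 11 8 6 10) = (1 11 8 6 7 5 3)(2 10 9 4) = [0, 11, 10, 1, 2, 3, 7, 5, 6, 4, 9, 8]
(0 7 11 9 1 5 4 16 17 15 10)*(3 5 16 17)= [7, 16, 2, 5, 17, 4, 6, 11, 8, 1, 0, 9, 12, 13, 14, 10, 3, 15]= (0 7 11 9 1 16 3 5 4 17 15 10)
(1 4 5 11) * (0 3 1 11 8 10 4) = (11)(0 3 1)(4 5 8 10) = [3, 0, 2, 1, 5, 8, 6, 7, 10, 9, 4, 11]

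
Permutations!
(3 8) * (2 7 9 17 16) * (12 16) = (2 7 9 17 12 16)(3 8) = [0, 1, 7, 8, 4, 5, 6, 9, 3, 17, 10, 11, 16, 13, 14, 15, 2, 12]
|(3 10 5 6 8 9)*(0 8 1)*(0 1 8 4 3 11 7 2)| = |(0 4 3 10 5 6 8 9 11 7 2)| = 11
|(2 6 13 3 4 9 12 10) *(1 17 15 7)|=|(1 17 15 7)(2 6 13 3 4 9 12 10)|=8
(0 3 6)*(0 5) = (0 3 6 5) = [3, 1, 2, 6, 4, 0, 5]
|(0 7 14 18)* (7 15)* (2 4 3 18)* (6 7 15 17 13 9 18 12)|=35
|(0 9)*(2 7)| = |(0 9)(2 7)| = 2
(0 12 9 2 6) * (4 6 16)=(0 12 9 2 16 4 6)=[12, 1, 16, 3, 6, 5, 0, 7, 8, 2, 10, 11, 9, 13, 14, 15, 4]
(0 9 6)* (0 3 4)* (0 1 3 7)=(0 9 6 7)(1 3 4)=[9, 3, 2, 4, 1, 5, 7, 0, 8, 6]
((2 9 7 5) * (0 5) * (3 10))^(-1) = ((0 5 2 9 7)(3 10))^(-1) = (0 7 9 2 5)(3 10)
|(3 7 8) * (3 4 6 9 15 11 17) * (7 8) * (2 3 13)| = 10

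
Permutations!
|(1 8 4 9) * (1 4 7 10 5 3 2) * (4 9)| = 7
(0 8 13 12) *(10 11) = (0 8 13 12)(10 11) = [8, 1, 2, 3, 4, 5, 6, 7, 13, 9, 11, 10, 0, 12]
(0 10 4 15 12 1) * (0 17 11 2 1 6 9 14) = (0 10 4 15 12 6 9 14)(1 17 11 2) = [10, 17, 1, 3, 15, 5, 9, 7, 8, 14, 4, 2, 6, 13, 0, 12, 16, 11]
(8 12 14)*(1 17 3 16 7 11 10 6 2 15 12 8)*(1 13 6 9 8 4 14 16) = (1 17 3)(2 15 12 16 7 11 10 9 8 4 14 13 6) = [0, 17, 15, 1, 14, 5, 2, 11, 4, 8, 9, 10, 16, 6, 13, 12, 7, 3]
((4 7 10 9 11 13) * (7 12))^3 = (4 10 13 7 11 12 9)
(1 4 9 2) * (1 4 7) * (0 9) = [9, 7, 4, 3, 0, 5, 6, 1, 8, 2] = (0 9 2 4)(1 7)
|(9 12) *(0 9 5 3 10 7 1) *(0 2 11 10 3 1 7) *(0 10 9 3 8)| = |(0 3 8)(1 2 11 9 12 5)| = 6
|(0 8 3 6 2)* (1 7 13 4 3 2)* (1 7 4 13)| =15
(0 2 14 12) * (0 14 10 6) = (0 2 10 6)(12 14) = [2, 1, 10, 3, 4, 5, 0, 7, 8, 9, 6, 11, 14, 13, 12]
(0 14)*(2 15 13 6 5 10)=(0 14)(2 15 13 6 5 10)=[14, 1, 15, 3, 4, 10, 5, 7, 8, 9, 2, 11, 12, 6, 0, 13]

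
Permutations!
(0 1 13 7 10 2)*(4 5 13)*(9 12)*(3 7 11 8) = (0 1 4 5 13 11 8 3 7 10 2)(9 12) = [1, 4, 0, 7, 5, 13, 6, 10, 3, 12, 2, 8, 9, 11]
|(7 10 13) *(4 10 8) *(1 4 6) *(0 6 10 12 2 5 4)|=12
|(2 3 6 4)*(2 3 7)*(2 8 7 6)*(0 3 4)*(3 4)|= 10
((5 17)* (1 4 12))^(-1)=(1 12 4)(5 17)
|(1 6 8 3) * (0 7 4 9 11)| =20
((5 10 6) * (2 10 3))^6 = (2 10 6 5 3)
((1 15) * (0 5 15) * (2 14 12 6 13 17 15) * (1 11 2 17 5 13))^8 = (0 12 11 5 1 14 15 13 6 2 17)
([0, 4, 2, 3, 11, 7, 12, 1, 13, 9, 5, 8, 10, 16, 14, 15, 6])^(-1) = [0, 7, 2, 3, 1, 10, 16, 5, 11, 9, 12, 4, 6, 8, 14, 15, 13]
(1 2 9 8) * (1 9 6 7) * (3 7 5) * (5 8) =(1 2 6 8 9 5 3 7) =[0, 2, 6, 7, 4, 3, 8, 1, 9, 5]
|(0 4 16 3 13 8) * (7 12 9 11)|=12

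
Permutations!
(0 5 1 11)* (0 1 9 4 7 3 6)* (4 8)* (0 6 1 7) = (0 5 9 8 4)(1 11 7 3) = [5, 11, 2, 1, 0, 9, 6, 3, 4, 8, 10, 7]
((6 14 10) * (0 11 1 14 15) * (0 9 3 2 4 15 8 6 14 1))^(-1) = (0 11)(2 3 9 15 4)(6 8)(10 14)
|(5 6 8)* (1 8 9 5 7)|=|(1 8 7)(5 6 9)|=3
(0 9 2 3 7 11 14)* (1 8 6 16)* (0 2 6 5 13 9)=[0, 8, 3, 7, 4, 13, 16, 11, 5, 6, 10, 14, 12, 9, 2, 15, 1]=(1 8 5 13 9 6 16)(2 3 7 11 14)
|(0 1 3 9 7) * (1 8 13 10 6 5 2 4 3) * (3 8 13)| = 11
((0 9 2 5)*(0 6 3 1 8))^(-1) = (0 8 1 3 6 5 2 9)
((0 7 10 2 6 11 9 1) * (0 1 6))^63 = (11)(0 2 10 7) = ((0 7 10 2)(6 11 9))^63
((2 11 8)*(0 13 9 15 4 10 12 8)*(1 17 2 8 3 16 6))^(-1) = (0 11 2 17 1 6 16 3 12 10 4 15 9 13)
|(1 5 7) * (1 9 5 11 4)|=|(1 11 4)(5 7 9)|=3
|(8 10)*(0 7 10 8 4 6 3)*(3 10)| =3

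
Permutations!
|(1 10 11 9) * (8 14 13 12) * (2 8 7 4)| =|(1 10 11 9)(2 8 14 13 12 7 4)| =28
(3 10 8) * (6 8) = (3 10 6 8) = [0, 1, 2, 10, 4, 5, 8, 7, 3, 9, 6]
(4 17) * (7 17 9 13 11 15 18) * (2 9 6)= (2 9 13 11 15 18 7 17 4 6)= [0, 1, 9, 3, 6, 5, 2, 17, 8, 13, 10, 15, 12, 11, 14, 18, 16, 4, 7]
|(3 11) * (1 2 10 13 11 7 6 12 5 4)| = 11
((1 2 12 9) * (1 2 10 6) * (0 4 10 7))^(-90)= ((0 4 10 6 1 7)(2 12 9))^(-90)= (12)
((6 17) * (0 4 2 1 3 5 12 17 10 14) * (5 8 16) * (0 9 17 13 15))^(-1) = ((0 4 2 1 3 8 16 5 12 13 15)(6 10 14 9 17))^(-1) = (0 15 13 12 5 16 8 3 1 2 4)(6 17 9 14 10)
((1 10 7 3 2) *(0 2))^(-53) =(0 2 1 10 7 3)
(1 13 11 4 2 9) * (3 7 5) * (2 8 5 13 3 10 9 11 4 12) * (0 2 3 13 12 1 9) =(0 2 11 1 13 4 8 5 10)(3 7 12) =[2, 13, 11, 7, 8, 10, 6, 12, 5, 9, 0, 1, 3, 4]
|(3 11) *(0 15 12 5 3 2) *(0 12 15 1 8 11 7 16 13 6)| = 12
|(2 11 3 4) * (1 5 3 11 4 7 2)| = 6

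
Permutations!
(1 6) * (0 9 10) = (0 9 10)(1 6) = [9, 6, 2, 3, 4, 5, 1, 7, 8, 10, 0]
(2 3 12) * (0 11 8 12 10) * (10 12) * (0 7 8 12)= [11, 1, 3, 0, 4, 5, 6, 8, 10, 9, 7, 12, 2]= (0 11 12 2 3)(7 8 10)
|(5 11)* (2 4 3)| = |(2 4 3)(5 11)| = 6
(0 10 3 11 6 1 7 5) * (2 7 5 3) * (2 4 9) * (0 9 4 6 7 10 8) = [8, 5, 10, 11, 4, 9, 1, 3, 0, 2, 6, 7] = (0 8)(1 5 9 2 10 6)(3 11 7)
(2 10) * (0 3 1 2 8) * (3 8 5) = (0 8)(1 2 10 5 3) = [8, 2, 10, 1, 4, 3, 6, 7, 0, 9, 5]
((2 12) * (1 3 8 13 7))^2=(1 8 7 3 13)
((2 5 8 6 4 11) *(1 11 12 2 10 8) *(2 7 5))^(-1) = (1 5 7 12 4 6 8 10 11)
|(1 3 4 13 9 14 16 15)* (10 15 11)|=10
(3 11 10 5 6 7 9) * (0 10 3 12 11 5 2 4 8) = (0 10 2 4 8)(3 5 6 7 9 12 11) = [10, 1, 4, 5, 8, 6, 7, 9, 0, 12, 2, 3, 11]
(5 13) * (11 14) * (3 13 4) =[0, 1, 2, 13, 3, 4, 6, 7, 8, 9, 10, 14, 12, 5, 11] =(3 13 5 4)(11 14)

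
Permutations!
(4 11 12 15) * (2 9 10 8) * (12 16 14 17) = (2 9 10 8)(4 11 16 14 17 12 15) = [0, 1, 9, 3, 11, 5, 6, 7, 2, 10, 8, 16, 15, 13, 17, 4, 14, 12]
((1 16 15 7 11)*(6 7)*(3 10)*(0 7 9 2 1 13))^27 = (0 13 11 7)(1 6)(2 15)(3 10)(9 16)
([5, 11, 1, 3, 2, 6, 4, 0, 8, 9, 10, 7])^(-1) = [7, 2, 4, 3, 6, 0, 5, 11, 8, 9, 10, 1]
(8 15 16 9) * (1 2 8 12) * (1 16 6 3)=(1 2 8 15 6 3)(9 12 16)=[0, 2, 8, 1, 4, 5, 3, 7, 15, 12, 10, 11, 16, 13, 14, 6, 9]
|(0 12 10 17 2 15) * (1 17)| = |(0 12 10 1 17 2 15)| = 7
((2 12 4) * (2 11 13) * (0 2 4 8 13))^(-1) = ((0 2 12 8 13 4 11))^(-1) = (0 11 4 13 8 12 2)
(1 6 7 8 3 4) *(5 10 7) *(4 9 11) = (1 6 5 10 7 8 3 9 11 4) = [0, 6, 2, 9, 1, 10, 5, 8, 3, 11, 7, 4]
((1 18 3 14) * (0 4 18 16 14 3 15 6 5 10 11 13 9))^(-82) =(0 13 10 6 18)(1 14 16)(4 9 11 5 15)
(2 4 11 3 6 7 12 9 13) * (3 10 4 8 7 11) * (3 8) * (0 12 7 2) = (0 12 9 13)(2 3 6 11 10 4 8) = [12, 1, 3, 6, 8, 5, 11, 7, 2, 13, 4, 10, 9, 0]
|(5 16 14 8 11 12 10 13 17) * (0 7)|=|(0 7)(5 16 14 8 11 12 10 13 17)|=18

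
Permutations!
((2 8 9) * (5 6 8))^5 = ((2 5 6 8 9))^5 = (9)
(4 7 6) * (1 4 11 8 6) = (1 4 7)(6 11 8) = [0, 4, 2, 3, 7, 5, 11, 1, 6, 9, 10, 8]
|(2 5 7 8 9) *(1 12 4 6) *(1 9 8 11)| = |(1 12 4 6 9 2 5 7 11)| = 9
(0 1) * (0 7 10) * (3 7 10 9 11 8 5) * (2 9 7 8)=(0 1 10)(2 9 11)(3 8 5)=[1, 10, 9, 8, 4, 3, 6, 7, 5, 11, 0, 2]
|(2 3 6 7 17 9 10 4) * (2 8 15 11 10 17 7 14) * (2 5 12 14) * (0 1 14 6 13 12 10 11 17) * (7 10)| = 55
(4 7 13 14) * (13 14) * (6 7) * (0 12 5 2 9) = (0 12 5 2 9)(4 6 7 14) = [12, 1, 9, 3, 6, 2, 7, 14, 8, 0, 10, 11, 5, 13, 4]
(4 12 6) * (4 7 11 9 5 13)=(4 12 6 7 11 9 5 13)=[0, 1, 2, 3, 12, 13, 7, 11, 8, 5, 10, 9, 6, 4]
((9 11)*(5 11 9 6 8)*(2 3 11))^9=((2 3 11 6 8 5))^9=(2 6)(3 8)(5 11)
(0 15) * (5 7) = [15, 1, 2, 3, 4, 7, 6, 5, 8, 9, 10, 11, 12, 13, 14, 0] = (0 15)(5 7)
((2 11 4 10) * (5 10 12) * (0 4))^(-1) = ((0 4 12 5 10 2 11))^(-1) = (0 11 2 10 5 12 4)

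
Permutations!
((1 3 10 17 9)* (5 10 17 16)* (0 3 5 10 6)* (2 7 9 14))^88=(0 5 9 2 17)(1 7 14 3 6)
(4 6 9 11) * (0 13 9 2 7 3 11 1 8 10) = [13, 8, 7, 11, 6, 5, 2, 3, 10, 1, 0, 4, 12, 9] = (0 13 9 1 8 10)(2 7 3 11 4 6)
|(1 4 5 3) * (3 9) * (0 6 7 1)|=8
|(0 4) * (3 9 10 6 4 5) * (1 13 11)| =21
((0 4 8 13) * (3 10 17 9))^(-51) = ((0 4 8 13)(3 10 17 9))^(-51) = (0 4 8 13)(3 10 17 9)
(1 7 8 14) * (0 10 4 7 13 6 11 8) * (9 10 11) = (0 11 8 14 1 13 6 9 10 4 7) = [11, 13, 2, 3, 7, 5, 9, 0, 14, 10, 4, 8, 12, 6, 1]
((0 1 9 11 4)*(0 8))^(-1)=((0 1 9 11 4 8))^(-1)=(0 8 4 11 9 1)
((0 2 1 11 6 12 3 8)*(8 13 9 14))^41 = ((0 2 1 11 6 12 3 13 9 14 8))^41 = (0 9 12 1 8 13 6 2 14 3 11)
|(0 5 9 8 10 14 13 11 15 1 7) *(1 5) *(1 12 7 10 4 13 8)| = 30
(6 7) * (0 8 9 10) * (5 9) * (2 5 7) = (0 8 7 6 2 5 9 10) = [8, 1, 5, 3, 4, 9, 2, 6, 7, 10, 0]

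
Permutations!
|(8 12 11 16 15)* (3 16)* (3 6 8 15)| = |(3 16)(6 8 12 11)| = 4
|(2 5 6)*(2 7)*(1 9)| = 4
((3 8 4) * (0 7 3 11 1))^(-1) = ((0 7 3 8 4 11 1))^(-1) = (0 1 11 4 8 3 7)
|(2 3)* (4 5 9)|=6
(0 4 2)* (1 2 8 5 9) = (0 4 8 5 9 1 2) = [4, 2, 0, 3, 8, 9, 6, 7, 5, 1]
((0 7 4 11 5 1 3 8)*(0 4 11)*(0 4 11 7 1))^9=(0 8)(1 11)(3 5)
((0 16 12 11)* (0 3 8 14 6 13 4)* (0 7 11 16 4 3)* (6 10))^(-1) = ((0 4 7 11)(3 8 14 10 6 13)(12 16))^(-1) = (0 11 7 4)(3 13 6 10 14 8)(12 16)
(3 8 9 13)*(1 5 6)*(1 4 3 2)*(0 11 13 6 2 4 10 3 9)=(0 11 13 4 9 6 10 3 8)(1 5 2)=[11, 5, 1, 8, 9, 2, 10, 7, 0, 6, 3, 13, 12, 4]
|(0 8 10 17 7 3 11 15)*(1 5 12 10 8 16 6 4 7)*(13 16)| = |(0 13 16 6 4 7 3 11 15)(1 5 12 10 17)| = 45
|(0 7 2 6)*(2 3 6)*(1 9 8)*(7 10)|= |(0 10 7 3 6)(1 9 8)|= 15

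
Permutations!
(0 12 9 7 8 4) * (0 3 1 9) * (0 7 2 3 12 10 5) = (0 10 5)(1 9 2 3)(4 12 7 8) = [10, 9, 3, 1, 12, 0, 6, 8, 4, 2, 5, 11, 7]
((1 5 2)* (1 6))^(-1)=(1 6 2 5)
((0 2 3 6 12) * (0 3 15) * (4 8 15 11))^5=((0 2 11 4 8 15)(3 6 12))^5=(0 15 8 4 11 2)(3 12 6)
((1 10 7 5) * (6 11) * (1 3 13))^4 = ((1 10 7 5 3 13)(6 11))^4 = (1 3 7)(5 10 13)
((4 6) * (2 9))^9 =(2 9)(4 6)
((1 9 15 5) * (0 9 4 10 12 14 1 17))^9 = ((0 9 15 5 17)(1 4 10 12 14))^9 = (0 17 5 15 9)(1 14 12 10 4)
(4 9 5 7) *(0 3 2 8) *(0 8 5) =[3, 1, 5, 2, 9, 7, 6, 4, 8, 0] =(0 3 2 5 7 4 9)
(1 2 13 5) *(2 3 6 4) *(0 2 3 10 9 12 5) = (0 2 13)(1 10 9 12 5)(3 6 4) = [2, 10, 13, 6, 3, 1, 4, 7, 8, 12, 9, 11, 5, 0]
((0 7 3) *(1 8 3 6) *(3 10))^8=(0 7 6 1 8 10 3)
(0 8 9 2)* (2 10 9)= (0 8 2)(9 10)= [8, 1, 0, 3, 4, 5, 6, 7, 2, 10, 9]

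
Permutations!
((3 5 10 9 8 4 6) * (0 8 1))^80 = (0 1 9 10 5 3 6 4 8)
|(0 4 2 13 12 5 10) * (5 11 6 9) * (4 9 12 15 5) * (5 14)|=|(0 9 4 2 13 15 14 5 10)(6 12 11)|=9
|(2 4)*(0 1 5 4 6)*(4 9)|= |(0 1 5 9 4 2 6)|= 7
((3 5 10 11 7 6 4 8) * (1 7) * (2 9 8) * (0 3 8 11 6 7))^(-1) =(0 1 11 9 2 4 6 10 5 3)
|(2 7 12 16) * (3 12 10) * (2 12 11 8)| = 6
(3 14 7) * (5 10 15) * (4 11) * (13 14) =[0, 1, 2, 13, 11, 10, 6, 3, 8, 9, 15, 4, 12, 14, 7, 5] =(3 13 14 7)(4 11)(5 10 15)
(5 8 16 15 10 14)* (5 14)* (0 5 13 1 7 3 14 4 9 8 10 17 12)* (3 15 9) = (0 5 10 13 1 7 15 17 12)(3 14 4)(8 16 9) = [5, 7, 2, 14, 3, 10, 6, 15, 16, 8, 13, 11, 0, 1, 4, 17, 9, 12]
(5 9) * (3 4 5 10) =(3 4 5 9 10) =[0, 1, 2, 4, 5, 9, 6, 7, 8, 10, 3]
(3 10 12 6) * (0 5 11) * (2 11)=[5, 1, 11, 10, 4, 2, 3, 7, 8, 9, 12, 0, 6]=(0 5 2 11)(3 10 12 6)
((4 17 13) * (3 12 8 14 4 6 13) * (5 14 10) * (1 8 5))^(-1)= ((1 8 10)(3 12 5 14 4 17)(6 13))^(-1)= (1 10 8)(3 17 4 14 5 12)(6 13)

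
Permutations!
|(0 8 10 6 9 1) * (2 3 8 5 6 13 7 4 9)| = 12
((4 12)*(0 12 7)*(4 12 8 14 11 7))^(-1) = ((0 8 14 11 7))^(-1) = (0 7 11 14 8)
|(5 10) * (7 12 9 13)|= 4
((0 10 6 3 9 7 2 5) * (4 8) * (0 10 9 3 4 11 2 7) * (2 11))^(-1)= ((11)(0 9)(2 5 10 6 4 8))^(-1)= (11)(0 9)(2 8 4 6 10 5)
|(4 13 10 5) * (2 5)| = 5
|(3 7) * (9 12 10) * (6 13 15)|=6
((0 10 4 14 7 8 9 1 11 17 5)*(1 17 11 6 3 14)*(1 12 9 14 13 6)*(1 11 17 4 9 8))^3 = (0 4 14 11)(1 5 9 8)(7 17 10 12)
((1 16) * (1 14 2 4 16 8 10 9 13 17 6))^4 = (1 13 8 17 10 6 9)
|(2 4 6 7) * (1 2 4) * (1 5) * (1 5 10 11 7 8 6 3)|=14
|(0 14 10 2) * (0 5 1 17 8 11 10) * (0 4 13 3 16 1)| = 13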